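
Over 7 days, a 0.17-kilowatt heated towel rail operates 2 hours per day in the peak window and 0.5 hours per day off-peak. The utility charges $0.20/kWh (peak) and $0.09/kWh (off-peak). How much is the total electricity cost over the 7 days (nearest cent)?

$0.53

Peak energy = 0.17 kW × 2 h × 7 = 2.38 kWh
Off-peak energy = 0.17 kW × 0.5 h × 7 = 0.595 kWh
Cost = 2.38 × $0.20 + 0.595 × $0.09 = $0.476 + $0.05355 = $0.53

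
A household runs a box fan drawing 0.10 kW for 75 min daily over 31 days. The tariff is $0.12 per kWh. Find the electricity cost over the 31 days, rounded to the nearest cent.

$0.47

Runtime = 75 min × 31 = 2325 min = 38.75 h
Energy = 0.1 kW × 38.75 h = 3.875 kWh
Cost = 3.875 kWh × $0.12/kWh = $0.47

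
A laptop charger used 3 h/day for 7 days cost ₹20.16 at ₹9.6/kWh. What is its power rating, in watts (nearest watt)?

100 W

Energy = ₹20.16 ÷ ₹9.6/kWh = 2.1 kWh
Runtime = 3 h/day × 7 days = 21 h
Power = 2.1 kWh ÷ 21 h = 0.1 kW = 100 W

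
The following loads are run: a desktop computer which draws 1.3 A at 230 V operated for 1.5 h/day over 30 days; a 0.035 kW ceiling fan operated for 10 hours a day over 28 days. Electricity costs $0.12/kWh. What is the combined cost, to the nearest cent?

desktop computer: Power = 1.3 A × 230 V = 299 W = 0.299 kW
desktop computer: Runtime = 1.5 h/day × 30 days = 45 h
desktop computer: 0.299 kW × 45 h = 13.455 kWh
ceiling fan: Runtime = 10 h/day × 28 days = 280 h
ceiling fan: 0.035 kW × 280 h = 9.8 kWh
Total energy = 23.255 kWh
Cost = 23.255 × $0.12 = $2.79

$2.79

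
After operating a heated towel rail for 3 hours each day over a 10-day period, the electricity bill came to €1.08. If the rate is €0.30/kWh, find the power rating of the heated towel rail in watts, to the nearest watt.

Energy = €1.08 ÷ €0.30/kWh = 3.6 kWh
Runtime = 3 h/day × 10 days = 30 h
Power = 3.6 kWh ÷ 30 h = 0.12 kW = 120 W

120 W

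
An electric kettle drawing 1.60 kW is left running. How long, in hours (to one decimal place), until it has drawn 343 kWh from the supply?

Hours = 343 kWh ÷ 1.6 kW = 214.4 h

214.4 h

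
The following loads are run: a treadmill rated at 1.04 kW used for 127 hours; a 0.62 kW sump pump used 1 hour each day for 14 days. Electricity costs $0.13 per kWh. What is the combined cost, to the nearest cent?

treadmill: 1.04 kW × 127 h = 132.08 kWh
sump pump: Runtime = 1 h/day × 14 days = 14 h
sump pump: 0.62 kW × 14 h = 8.68 kWh
Total energy = 140.76 kWh
Cost = 140.76 × $0.13 = $18.30

$18.30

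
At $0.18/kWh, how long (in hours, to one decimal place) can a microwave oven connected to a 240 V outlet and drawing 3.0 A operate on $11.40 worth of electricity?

88.0 h

Power = 3.0 A × 240 V = 720 W = 0.72 kW
Energy available = $11.40 ÷ $0.18/kWh = 63.3333 kWh
Hours = 63.3333 kWh ÷ 0.72 kW = 88.0 h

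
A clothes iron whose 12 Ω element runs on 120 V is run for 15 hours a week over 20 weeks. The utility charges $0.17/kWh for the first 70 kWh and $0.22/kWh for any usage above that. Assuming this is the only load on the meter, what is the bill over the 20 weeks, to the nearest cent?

$75.70

Power = V²/R = 120²/12 = 1200 W = 1.2 kW
Runtime = 15 h/week × 20 weeks = 300 h
Energy = 1.2 kW × 300 h = 360 kWh
Tier 1 (0–70 kWh): 70 × $0.17 = $11.9
Above 70 kWh: 290 × $0.22 = $63.8
Bill = $75.70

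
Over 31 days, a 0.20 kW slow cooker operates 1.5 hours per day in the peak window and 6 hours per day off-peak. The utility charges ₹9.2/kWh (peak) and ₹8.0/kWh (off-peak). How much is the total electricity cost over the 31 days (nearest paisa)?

Peak energy = 0.2 kW × 1.5 h × 31 = 9.3 kWh
Off-peak energy = 0.2 kW × 6 h × 31 = 37.2 kWh
Cost = 9.3 × ₹9.2 + 37.2 × ₹8.0 = ₹85.56 + ₹297.6 = ₹383.16

₹383.16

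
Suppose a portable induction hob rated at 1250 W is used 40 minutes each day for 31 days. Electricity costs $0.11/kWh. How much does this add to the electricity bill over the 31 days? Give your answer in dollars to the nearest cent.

Runtime = 40 min × 31 = 1240 min = 20.666666… h
Energy = 1.25 kW × 20.666666… h = 25.833333… kWh
Cost = 25.833333… kWh × $0.11/kWh = $2.84

$2.84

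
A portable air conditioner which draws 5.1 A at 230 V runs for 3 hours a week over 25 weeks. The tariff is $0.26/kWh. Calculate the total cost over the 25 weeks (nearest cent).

Power = 5.1 A × 230 V = 1173 W = 1.173 kW
Runtime = 3 h/week × 25 weeks = 75 h
Energy = 1.173 kW × 75 h = 87.975 kWh
Cost = 87.975 kWh × $0.26/kWh = $22.87

$22.87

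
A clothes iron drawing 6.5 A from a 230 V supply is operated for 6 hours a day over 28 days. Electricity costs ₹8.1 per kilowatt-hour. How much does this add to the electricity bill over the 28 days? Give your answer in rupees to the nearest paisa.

Power = 6.5 A × 230 V = 1495 W = 1.495 kW
Runtime = 6 h/day × 28 days = 168 h
Energy = 1.495 kW × 168 h = 251.16 kWh
Cost = 251.16 kWh × ₹8.1/kWh = ₹2034.40

₹2034.40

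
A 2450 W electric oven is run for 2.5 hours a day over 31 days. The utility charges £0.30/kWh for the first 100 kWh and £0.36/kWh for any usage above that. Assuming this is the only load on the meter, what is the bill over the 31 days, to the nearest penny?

Runtime = 2.5 h/day × 31 days = 77.5 h
Energy = 2.45 kW × 77.5 h = 189.875 kWh
Tier 1 (0–100 kWh): 100 × £0.30 = £30
Above 100 kWh: 89.875 × £0.36 = £32.355
Bill = £62.36

£62.36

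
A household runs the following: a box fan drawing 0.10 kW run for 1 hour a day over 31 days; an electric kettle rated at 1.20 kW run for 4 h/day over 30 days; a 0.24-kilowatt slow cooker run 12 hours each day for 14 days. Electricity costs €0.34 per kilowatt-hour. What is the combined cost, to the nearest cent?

box fan: Runtime = 1 h/day × 31 days = 31 h
box fan: 0.1 kW × 31 h = 3.1 kWh
electric kettle: Runtime = 4 h/day × 30 days = 120 h
electric kettle: 1.2 kW × 120 h = 144 kWh
slow cooker: Runtime = 12 h/day × 14 days = 168 h
slow cooker: 0.24 kW × 168 h = 40.32 kWh
Total energy = 187.42 kWh
Cost = 187.42 × €0.34 = €63.72

€63.72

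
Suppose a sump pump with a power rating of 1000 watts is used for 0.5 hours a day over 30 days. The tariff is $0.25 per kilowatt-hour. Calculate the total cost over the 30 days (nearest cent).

Runtime = 0.5 h/day × 30 days = 15 h
Energy = 1 kW × 15 h = 15 kWh
Cost = 15 kWh × $0.25/kWh = $3.75

$3.75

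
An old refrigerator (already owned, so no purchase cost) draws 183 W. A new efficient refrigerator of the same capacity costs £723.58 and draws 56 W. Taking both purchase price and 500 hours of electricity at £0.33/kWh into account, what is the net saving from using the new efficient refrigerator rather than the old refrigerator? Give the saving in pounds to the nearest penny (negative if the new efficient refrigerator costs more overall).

old refrigerator: £0.00 + (183/1000) kW × 500 h × £0.33 = £0.00 + £30.195 = £30.195
new efficient refrigerator: £723.58 + (56/1000) kW × 500 h × £0.33 = £723.58 + £9.24 = £732.82
Saving = £30.195 − £732.82 = −£702.625 → -£702.63

-£702.63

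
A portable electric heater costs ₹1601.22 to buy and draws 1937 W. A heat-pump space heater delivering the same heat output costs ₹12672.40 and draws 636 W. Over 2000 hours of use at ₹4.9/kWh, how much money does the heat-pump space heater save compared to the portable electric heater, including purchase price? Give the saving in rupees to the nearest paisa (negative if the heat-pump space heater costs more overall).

portable electric heater: ₹1601.22 + (1937/1000) kW × 2000 h × ₹4.9 = ₹1601.22 + ₹18982.6 = ₹20583.82
heat-pump space heater: ₹12672.40 + (636/1000) kW × 2000 h × ₹4.9 = ₹12672.40 + ₹6232.8 = ₹18905.2
Saving = ₹20583.82 − ₹18905.2 = ₹1678.62

₹1678.62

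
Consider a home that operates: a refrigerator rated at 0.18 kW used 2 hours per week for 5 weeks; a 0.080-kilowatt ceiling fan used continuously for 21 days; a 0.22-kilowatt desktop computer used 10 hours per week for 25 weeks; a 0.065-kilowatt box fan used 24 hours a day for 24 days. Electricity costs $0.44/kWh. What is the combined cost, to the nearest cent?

refrigerator: Runtime = 2 h/week × 5 weeks = 10 h
refrigerator: 0.18 kW × 10 h = 1.8 kWh
ceiling fan: Runtime = 24 h × 21 = 504 h
ceiling fan: 0.08 kW × 504 h = 40.32 kWh
desktop computer: Runtime = 10 h/week × 25 weeks = 250 h
desktop computer: 0.22 kW × 250 h = 55 kWh
box fan: Runtime = 24 h × 24 = 576 h
box fan: 0.065 kW × 576 h = 37.44 kWh
Total energy = 134.56 kWh
Cost = 134.56 × $0.44 = $59.21

$59.21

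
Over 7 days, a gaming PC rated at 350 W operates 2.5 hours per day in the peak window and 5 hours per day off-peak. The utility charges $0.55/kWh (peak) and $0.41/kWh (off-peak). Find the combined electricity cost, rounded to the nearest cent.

$8.39

Peak energy = 0.35 kW × 2.5 h × 7 = 6.125 kWh
Off-peak energy = 0.35 kW × 5 h × 7 = 12.25 kWh
Cost = 6.125 × $0.55 + 12.25 × $0.41 = $3.36875 + $5.0225 = $8.39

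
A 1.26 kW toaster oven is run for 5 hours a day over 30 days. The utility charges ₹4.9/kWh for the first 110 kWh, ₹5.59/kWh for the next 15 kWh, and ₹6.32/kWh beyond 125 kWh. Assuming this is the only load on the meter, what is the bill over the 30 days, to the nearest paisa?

Runtime = 5 h/day × 30 days = 150 h
Energy = 1.26 kW × 150 h = 189 kWh
Tier 1 (0–110 kWh): 110 × ₹4.9 = ₹539
Tier 2 (110–125 kWh): 15 × ₹5.59 = ₹83.85
Above 125 kWh: 64 × ₹6.32 = ₹404.48
Bill = ₹1027.33

₹1027.33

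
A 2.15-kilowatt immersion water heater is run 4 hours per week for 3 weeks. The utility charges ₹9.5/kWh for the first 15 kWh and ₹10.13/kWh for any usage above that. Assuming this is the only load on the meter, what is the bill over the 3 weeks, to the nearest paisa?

₹251.90

Runtime = 4 h/week × 3 weeks = 12 h
Energy = 2.15 kW × 12 h = 25.8 kWh
Tier 1 (0–15 kWh): 15 × ₹9.5 = ₹142.5
Above 15 kWh: 10.8 × ₹10.13 = ₹109.404
Bill = ₹251.90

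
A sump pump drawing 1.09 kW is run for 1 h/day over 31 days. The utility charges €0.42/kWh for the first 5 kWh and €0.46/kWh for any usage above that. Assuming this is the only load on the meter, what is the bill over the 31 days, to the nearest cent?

€15.34

Runtime = 1 h/day × 31 days = 31 h
Energy = 1.09 kW × 31 h = 33.79 kWh
Tier 1 (0–5 kWh): 5 × €0.42 = €2.1
Above 5 kWh: 28.79 × €0.46 = €13.2434
Bill = €15.34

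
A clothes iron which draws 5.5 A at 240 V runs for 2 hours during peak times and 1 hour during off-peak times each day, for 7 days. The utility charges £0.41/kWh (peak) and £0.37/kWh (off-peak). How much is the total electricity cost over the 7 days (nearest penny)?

£11.00

Power = 5.5 A × 240 V = 1320 W = 1.32 kW
Peak energy = 1.32 kW × 2 h × 7 = 18.48 kWh
Off-peak energy = 1.32 kW × 1 h × 7 = 9.24 kWh
Cost = 18.48 × £0.41 + 9.24 × £0.37 = £7.5768 + £3.4188 = £11.00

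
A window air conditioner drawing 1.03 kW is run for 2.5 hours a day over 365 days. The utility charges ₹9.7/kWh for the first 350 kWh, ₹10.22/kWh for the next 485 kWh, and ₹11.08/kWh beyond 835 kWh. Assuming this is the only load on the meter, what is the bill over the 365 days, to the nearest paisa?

₹9513.72

Runtime = 2.5 h/day × 365 days = 912.5 h
Energy = 1.03 kW × 912.5 h = 939.875 kWh
Tier 1 (0–350 kWh): 350 × ₹9.7 = ₹3395
Tier 2 (350–835 kWh): 485 × ₹10.22 = ₹4956.7
Above 835 kWh: 104.875 × ₹11.08 = ₹1162.015
Bill = ₹9513.72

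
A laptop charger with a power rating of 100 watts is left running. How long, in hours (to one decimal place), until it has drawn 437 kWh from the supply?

Hours = 437 kWh ÷ 0.1 kW = 4370.0 h

4370.0 h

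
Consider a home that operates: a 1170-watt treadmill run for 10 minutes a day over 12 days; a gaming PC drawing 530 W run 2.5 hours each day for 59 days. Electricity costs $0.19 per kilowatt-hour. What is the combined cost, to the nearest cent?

$15.30

treadmill: Runtime = 10 min × 12 = 120 min = 2 h
treadmill: 1.17 kW × 2 h = 2.34 kWh
gaming PC: Runtime = 2.5 h/day × 59 days = 147.5 h
gaming PC: 0.53 kW × 147.5 h = 78.175 kWh
Total energy = 80.515 kWh
Cost = 80.515 × $0.19 = $15.30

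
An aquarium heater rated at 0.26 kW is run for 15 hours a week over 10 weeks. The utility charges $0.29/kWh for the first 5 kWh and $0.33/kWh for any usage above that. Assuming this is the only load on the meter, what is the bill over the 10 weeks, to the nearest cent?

$12.67

Runtime = 15 h/week × 10 weeks = 150 h
Energy = 0.26 kW × 150 h = 39 kWh
Tier 1 (0–5 kWh): 5 × $0.29 = $1.45
Above 5 kWh: 34 × $0.33 = $11.22
Bill = $12.67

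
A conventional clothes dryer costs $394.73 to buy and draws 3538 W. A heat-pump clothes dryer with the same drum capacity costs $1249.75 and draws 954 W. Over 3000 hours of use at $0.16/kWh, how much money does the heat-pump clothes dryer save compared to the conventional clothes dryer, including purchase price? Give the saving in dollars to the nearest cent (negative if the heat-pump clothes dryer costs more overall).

$385.30

conventional clothes dryer: $394.73 + (3538/1000) kW × 3000 h × $0.16 = $394.73 + $1698.24 = $2092.97
heat-pump clothes dryer: $1249.75 + (954/1000) kW × 3000 h × $0.16 = $1249.75 + $457.92 = $1707.67
Saving = $2092.97 − $1707.67 = $385.3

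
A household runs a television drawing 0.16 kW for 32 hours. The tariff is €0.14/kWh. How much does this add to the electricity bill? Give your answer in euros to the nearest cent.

€0.72

Energy = 0.16 kW × 32 h = 5.12 kWh
Cost = 5.12 kWh × €0.14/kWh = €0.72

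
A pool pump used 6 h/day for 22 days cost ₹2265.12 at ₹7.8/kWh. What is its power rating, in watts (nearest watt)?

Energy = ₹2265.12 ÷ ₹7.8/kWh = 290.4 kWh
Runtime = 6 h/day × 22 days = 132 h
Power = 290.4 kWh ÷ 132 h = 2.2 kW = 2200 W

2200 W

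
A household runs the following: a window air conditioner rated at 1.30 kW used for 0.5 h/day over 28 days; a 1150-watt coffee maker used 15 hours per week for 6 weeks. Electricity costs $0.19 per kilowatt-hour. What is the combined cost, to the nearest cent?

$23.12

window air conditioner: Runtime = 0.5 h/day × 28 days = 14 h
window air conditioner: 1.3 kW × 14 h = 18.2 kWh
coffee maker: Runtime = 15 h/week × 6 weeks = 90 h
coffee maker: 1.15 kW × 90 h = 103.5 kWh
Total energy = 121.7 kWh
Cost = 121.7 × $0.19 = $23.12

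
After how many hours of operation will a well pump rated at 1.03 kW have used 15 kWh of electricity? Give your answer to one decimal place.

Hours = 15 kWh ÷ 1.03 kW = 14.6 h

14.6 h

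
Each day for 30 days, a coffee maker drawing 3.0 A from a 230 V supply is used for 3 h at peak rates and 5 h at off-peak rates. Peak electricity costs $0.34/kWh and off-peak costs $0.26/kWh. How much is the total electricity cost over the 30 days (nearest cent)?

Power = 3.0 A × 230 V = 690 W = 0.69 kW
Peak energy = 0.69 kW × 3 h × 30 = 62.1 kWh
Off-peak energy = 0.69 kW × 5 h × 30 = 103.5 kWh
Cost = 62.1 × $0.34 + 103.5 × $0.26 = $21.114 + $26.91 = $48.02

$48.02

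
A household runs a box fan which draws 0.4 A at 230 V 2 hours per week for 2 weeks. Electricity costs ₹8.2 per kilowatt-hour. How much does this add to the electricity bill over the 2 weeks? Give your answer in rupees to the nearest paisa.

₹3.02

Power = 0.4 A × 230 V = 92 W = 0.092 kW
Runtime = 2 h/week × 2 weeks = 4 h
Energy = 0.092 kW × 4 h = 0.368 kWh
Cost = 0.368 kWh × ₹8.2/kWh = ₹3.02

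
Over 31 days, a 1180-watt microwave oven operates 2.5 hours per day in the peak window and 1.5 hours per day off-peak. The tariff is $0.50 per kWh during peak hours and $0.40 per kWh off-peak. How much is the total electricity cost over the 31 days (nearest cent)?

Peak energy = 1.18 kW × 2.5 h × 31 = 91.45 kWh
Off-peak energy = 1.18 kW × 1.5 h × 31 = 54.87 kWh
Cost = 91.45 × $0.50 + 54.87 × $0.40 = $45.725 + $21.948 = $67.67

$67.67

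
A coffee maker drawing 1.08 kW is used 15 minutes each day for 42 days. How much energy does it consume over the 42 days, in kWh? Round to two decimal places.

Runtime = 15 min × 42 = 630 min = 10.5 h
Energy = 1.08 kW × 10.5 h = 11.34 kWh

11.34 kWh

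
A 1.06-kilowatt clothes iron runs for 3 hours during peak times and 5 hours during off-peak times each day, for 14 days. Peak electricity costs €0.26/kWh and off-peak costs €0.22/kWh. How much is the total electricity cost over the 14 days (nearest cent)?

Peak energy = 1.06 kW × 3 h × 14 = 44.52 kWh
Off-peak energy = 1.06 kW × 5 h × 14 = 74.2 kWh
Cost = 44.52 × €0.26 + 74.2 × €0.22 = €11.5752 + €16.324 = €27.90

€27.90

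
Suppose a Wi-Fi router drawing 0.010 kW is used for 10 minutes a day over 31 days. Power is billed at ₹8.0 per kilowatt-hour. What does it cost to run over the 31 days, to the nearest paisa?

Runtime = 10 min × 31 = 310 min = 5.166666… h
Energy = 0.01 kW × 5.166666… h = 0.051666… kWh
Cost = 0.051666… kWh × ₹8.0/kWh = ₹0.41

₹0.41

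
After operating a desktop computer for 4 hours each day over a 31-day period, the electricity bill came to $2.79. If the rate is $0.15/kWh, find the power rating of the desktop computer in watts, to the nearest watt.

150 W

Energy = $2.79 ÷ $0.15/kWh = 18.6 kWh
Runtime = 4 h/day × 31 days = 124 h
Power = 18.6 kWh ÷ 124 h = 0.15 kW = 150 W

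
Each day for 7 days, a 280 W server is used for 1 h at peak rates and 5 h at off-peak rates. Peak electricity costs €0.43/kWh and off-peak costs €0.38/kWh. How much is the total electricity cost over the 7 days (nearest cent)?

€4.57

Peak energy = 0.28 kW × 1 h × 7 = 1.96 kWh
Off-peak energy = 0.28 kW × 5 h × 7 = 9.8 kWh
Cost = 1.96 × €0.43 + 9.8 × €0.38 = €0.8428 + €3.724 = €4.57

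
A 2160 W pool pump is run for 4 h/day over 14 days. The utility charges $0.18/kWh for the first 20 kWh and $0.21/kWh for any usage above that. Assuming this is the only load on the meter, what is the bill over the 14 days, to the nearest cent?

Runtime = 4 h/day × 14 days = 56 h
Energy = 2.16 kW × 56 h = 120.96 kWh
Tier 1 (0–20 kWh): 20 × $0.18 = $3.6
Above 20 kWh: 100.96 × $0.21 = $21.2016
Bill = $24.80

$24.80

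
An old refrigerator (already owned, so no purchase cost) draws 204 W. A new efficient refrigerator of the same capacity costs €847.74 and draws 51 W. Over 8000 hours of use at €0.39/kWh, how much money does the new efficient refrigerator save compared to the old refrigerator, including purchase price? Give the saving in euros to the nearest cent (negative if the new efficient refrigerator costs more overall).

-€370.38

old refrigerator: €0.00 + (204/1000) kW × 8000 h × €0.39 = €0.00 + €636.48 = €636.48
new efficient refrigerator: €847.74 + (51/1000) kW × 8000 h × €0.39 = €847.74 + €159.12 = €1006.86
Saving = €636.48 − €1006.86 = −€370.38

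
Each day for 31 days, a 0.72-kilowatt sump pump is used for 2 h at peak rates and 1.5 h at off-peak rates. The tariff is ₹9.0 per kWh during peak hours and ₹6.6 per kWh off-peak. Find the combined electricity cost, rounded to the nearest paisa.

Peak energy = 0.72 kW × 2 h × 31 = 44.64 kWh
Off-peak energy = 0.72 kW × 1.5 h × 31 = 33.48 kWh
Cost = 44.64 × ₹9.0 + 33.48 × ₹6.6 = ₹401.76 + ₹220.968 = ₹622.73

₹622.73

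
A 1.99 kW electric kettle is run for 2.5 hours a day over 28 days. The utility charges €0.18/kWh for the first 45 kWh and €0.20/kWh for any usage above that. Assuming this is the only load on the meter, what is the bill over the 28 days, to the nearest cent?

€26.96

Runtime = 2.5 h/day × 28 days = 70 h
Energy = 1.99 kW × 70 h = 139.3 kWh
Tier 1 (0–45 kWh): 45 × €0.18 = €8.1
Above 45 kWh: 94.3 × €0.20 = €18.86
Bill = €26.96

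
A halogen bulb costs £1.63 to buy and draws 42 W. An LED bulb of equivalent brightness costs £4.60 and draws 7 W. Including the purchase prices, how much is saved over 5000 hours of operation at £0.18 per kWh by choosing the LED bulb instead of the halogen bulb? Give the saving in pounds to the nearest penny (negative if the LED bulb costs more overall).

£28.53

halogen bulb: £1.63 + (42/1000) kW × 5000 h × £0.18 = £1.63 + £37.8 = £39.43
LED bulb: £4.60 + (7/1000) kW × 5000 h × £0.18 = £4.60 + £6.3 = £10.9
Saving = £39.43 − £10.9 = £28.53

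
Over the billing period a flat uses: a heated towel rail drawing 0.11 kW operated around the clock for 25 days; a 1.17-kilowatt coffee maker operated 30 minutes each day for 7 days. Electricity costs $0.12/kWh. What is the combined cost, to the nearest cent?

$8.41

heated towel rail: Runtime = 24 h × 25 = 600 h
heated towel rail: 0.11 kW × 600 h = 66 kWh
coffee maker: Runtime = 30 min × 7 = 210 min = 3.5 h
coffee maker: 1.17 kW × 3.5 h = 4.095 kWh
Total energy = 70.095 kWh
Cost = 70.095 × $0.12 = $8.41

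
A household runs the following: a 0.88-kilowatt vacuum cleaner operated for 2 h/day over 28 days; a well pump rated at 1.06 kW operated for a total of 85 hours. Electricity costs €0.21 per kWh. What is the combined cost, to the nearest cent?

€29.27

vacuum cleaner: Runtime = 2 h/day × 28 days = 56 h
vacuum cleaner: 0.88 kW × 56 h = 49.28 kWh
well pump: 1.06 kW × 85 h = 90.1 kWh
Total energy = 139.38 kWh
Cost = 139.38 × €0.21 = €29.27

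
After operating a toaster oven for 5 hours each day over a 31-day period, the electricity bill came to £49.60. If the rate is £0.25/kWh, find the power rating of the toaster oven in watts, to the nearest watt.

Energy = £49.60 ÷ £0.25/kWh = 198.4 kWh
Runtime = 5 h/day × 31 days = 155 h
Power = 198.4 kWh ÷ 155 h = 1.28 kW = 1280 W

1280 W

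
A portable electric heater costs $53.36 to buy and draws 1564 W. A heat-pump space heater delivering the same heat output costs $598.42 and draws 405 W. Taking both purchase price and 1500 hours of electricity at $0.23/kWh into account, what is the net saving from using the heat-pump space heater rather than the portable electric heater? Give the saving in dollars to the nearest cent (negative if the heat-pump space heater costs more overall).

-$145.21

portable electric heater: $53.36 + (1564/1000) kW × 1500 h × $0.23 = $53.36 + $539.58 = $592.94
heat-pump space heater: $598.42 + (405/1000) kW × 1500 h × $0.23 = $598.42 + $139.725 = $738.145
Saving = $592.94 − $738.145 = −$145.205 → -$145.21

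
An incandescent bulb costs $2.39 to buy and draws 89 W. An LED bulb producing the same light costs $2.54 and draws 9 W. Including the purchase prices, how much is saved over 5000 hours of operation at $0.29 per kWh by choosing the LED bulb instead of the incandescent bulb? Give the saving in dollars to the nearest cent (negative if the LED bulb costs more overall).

$115.85

incandescent bulb: $2.39 + (89/1000) kW × 5000 h × $0.29 = $2.39 + $129.05 = $131.44
LED bulb: $2.54 + (9/1000) kW × 5000 h × $0.29 = $2.54 + $13.05 = $15.59
Saving = $131.44 − $15.59 = $115.85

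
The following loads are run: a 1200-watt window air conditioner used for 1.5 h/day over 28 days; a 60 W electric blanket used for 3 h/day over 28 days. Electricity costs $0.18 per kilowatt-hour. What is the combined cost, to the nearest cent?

window air conditioner: Runtime = 1.5 h/day × 28 days = 42 h
window air conditioner: 1.2 kW × 42 h = 50.4 kWh
electric blanket: Runtime = 3 h/day × 28 days = 84 h
electric blanket: 0.06 kW × 84 h = 5.04 kWh
Total energy = 55.44 kWh
Cost = 55.44 × $0.18 = $9.98

$9.98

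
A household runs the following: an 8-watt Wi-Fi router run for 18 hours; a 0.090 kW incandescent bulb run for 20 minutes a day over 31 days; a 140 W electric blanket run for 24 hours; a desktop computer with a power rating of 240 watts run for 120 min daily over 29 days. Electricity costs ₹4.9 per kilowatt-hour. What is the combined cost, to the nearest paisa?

₹89.93

Wi-Fi router: 0.008 kW × 18 h = 0.144 kWh
incandescent bulb: Runtime = 20 min × 31 = 620 min = 10.333333… h
incandescent bulb: 0.09 kW × 10.333333… h = 0.93 kWh
electric blanket: 0.14 kW × 24 h = 3.36 kWh
desktop computer: Runtime = 120 min × 29 = 3480 min = 58 h
desktop computer: 0.24 kW × 58 h = 13.92 kWh
Total energy = 18.354 kWh
Cost = 18.354 × ₹4.9 = ₹89.93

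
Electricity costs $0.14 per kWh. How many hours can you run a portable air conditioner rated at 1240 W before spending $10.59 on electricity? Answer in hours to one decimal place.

Energy available = $10.59 ÷ $0.14/kWh = 75.6429 kWh
Hours = 75.6429 kWh ÷ 1.24 kW = 61.0 h

61.0 h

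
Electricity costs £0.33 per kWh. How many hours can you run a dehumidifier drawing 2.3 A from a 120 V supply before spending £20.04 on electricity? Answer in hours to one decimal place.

220.0 h

Power = 2.3 A × 120 V = 276 W = 0.276 kW
Energy available = £20.04 ÷ £0.33/kWh = 60.7273 kWh
Hours = 60.7273 kWh ÷ 0.276 kW = 220.0 h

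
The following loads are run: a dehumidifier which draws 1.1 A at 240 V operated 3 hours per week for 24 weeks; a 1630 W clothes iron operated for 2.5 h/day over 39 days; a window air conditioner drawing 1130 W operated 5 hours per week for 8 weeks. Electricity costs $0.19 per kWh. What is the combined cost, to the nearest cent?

$42.40

dehumidifier: Power = 1.1 A × 240 V = 264 W = 0.264 kW
dehumidifier: Runtime = 3 h/week × 24 weeks = 72 h
dehumidifier: 0.264 kW × 72 h = 19.008 kWh
clothes iron: Runtime = 2.5 h/day × 39 days = 97.5 h
clothes iron: 1.63 kW × 97.5 h = 158.925 kWh
window air conditioner: Runtime = 5 h/week × 8 weeks = 40 h
window air conditioner: 1.13 kW × 40 h = 45.2 kWh
Total energy = 223.133 kWh
Cost = 223.133 × $0.19 = $42.40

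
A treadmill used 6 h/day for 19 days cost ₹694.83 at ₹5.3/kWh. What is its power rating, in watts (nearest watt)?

Energy = ₹694.83 ÷ ₹5.3/kWh = 131.1 kWh
Runtime = 6 h/day × 19 days = 114 h
Power = 131.1 kWh ÷ 114 h = 1.15 kW = 1150 W

1150 W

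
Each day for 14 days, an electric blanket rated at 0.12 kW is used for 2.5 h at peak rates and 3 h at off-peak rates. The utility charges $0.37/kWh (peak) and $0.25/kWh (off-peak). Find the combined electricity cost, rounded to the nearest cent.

$2.81

Peak energy = 0.12 kW × 2.5 h × 14 = 4.2 kWh
Off-peak energy = 0.12 kW × 3 h × 14 = 5.04 kWh
Cost = 4.2 × $0.37 + 5.04 × $0.25 = $1.554 + $1.26 = $2.81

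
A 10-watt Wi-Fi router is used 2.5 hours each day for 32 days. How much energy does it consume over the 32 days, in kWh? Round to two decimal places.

Runtime = 2.5 h/day × 32 days = 80 h
Energy = 0.01 kW × 80 h = 0.8 kWh

0.80 kWh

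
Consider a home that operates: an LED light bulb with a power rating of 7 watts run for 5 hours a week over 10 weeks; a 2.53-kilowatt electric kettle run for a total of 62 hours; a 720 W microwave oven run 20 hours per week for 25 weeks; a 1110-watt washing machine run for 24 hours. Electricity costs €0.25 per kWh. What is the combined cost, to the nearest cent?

€135.96

LED light bulb: Runtime = 5 h/week × 10 weeks = 50 h
LED light bulb: 0.007 kW × 50 h = 0.35 kWh
electric kettle: 2.53 kW × 62 h = 156.86 kWh
microwave oven: Runtime = 20 h/week × 25 weeks = 500 h
microwave oven: 0.72 kW × 500 h = 360 kWh
washing machine: 1.11 kW × 24 h = 26.64 kWh
Total energy = 543.85 kWh
Cost = 543.85 × €0.25 = €135.96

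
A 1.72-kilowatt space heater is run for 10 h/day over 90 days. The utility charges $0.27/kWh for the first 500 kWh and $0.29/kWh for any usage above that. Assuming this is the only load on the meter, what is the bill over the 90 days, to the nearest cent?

$438.92

Runtime = 10 h/day × 90 days = 900 h
Energy = 1.72 kW × 900 h = 1548 kWh
Tier 1 (0–500 kWh): 500 × $0.27 = $135
Above 500 kWh: 1048 × $0.29 = $303.92
Bill = $438.92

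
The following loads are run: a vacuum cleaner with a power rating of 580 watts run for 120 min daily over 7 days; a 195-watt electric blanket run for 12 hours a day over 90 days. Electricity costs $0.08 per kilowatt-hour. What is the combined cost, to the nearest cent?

vacuum cleaner: Runtime = 120 min × 7 = 840 min = 14 h
vacuum cleaner: 0.58 kW × 14 h = 8.12 kWh
electric blanket: Runtime = 12 h/day × 90 days = 1080 h
electric blanket: 0.195 kW × 1080 h = 210.6 kWh
Total energy = 218.72 kWh
Cost = 218.72 × $0.08 = $17.50

$17.50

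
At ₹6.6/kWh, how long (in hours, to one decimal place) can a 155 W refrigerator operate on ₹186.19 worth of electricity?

Energy available = ₹186.19 ÷ ₹6.6/kWh = 28.2106 kWh
Hours = 28.2106 kWh ÷ 0.155 kW = 182.0 h

182.0 h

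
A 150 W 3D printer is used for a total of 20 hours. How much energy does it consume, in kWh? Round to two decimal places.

Energy = 0.15 kW × 20 h = 3 kWh

3.00 kWh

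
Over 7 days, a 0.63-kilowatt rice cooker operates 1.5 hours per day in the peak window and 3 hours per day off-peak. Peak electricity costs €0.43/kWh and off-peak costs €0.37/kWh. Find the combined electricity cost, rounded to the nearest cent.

€7.74

Peak energy = 0.63 kW × 1.5 h × 7 = 6.615 kWh
Off-peak energy = 0.63 kW × 3 h × 7 = 13.23 kWh
Cost = 6.615 × €0.43 + 13.23 × €0.37 = €2.84445 + €4.8951 = €7.74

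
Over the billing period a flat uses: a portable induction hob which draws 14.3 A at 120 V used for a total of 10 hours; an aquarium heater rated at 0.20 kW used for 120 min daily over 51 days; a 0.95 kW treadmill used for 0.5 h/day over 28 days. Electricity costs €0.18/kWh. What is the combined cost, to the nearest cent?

€9.15

portable induction hob: Power = 14.3 A × 120 V = 1716 W = 1.716 kW
portable induction hob: 1.716 kW × 10 h = 17.16 kWh
aquarium heater: Runtime = 120 min × 51 = 6120 min = 102 h
aquarium heater: 0.2 kW × 102 h = 20.4 kWh
treadmill: Runtime = 0.5 h/day × 28 days = 14 h
treadmill: 0.95 kW × 14 h = 13.3 kWh
Total energy = 50.86 kWh
Cost = 50.86 × €0.18 = €9.15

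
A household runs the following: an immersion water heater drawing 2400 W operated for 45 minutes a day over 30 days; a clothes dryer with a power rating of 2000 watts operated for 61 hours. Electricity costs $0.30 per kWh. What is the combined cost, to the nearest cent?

immersion water heater: Runtime = 45 min × 30 = 1350 min = 22.5 h
immersion water heater: 2.4 kW × 22.5 h = 54 kWh
clothes dryer: 2 kW × 61 h = 122 kWh
Total energy = 176 kWh
Cost = 176 × $0.30 = $52.80

$52.80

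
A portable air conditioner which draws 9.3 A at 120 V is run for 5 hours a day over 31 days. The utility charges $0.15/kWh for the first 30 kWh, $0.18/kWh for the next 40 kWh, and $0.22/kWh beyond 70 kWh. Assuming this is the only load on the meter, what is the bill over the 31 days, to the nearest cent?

Power = 9.3 A × 120 V = 1116 W = 1.116 kW
Runtime = 5 h/day × 31 days = 155 h
Energy = 1.116 kW × 155 h = 172.98 kWh
Tier 1 (0–30 kWh): 30 × $0.15 = $4.5
Tier 2 (30–70 kWh): 40 × $0.18 = $7.2
Above 70 kWh: 102.98 × $0.22 = $22.6556
Bill = $34.36

$34.36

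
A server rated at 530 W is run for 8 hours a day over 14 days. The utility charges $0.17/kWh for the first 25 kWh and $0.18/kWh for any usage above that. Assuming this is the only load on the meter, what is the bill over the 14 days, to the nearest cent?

$10.43

Runtime = 8 h/day × 14 days = 112 h
Energy = 0.53 kW × 112 h = 59.36 kWh
Tier 1 (0–25 kWh): 25 × $0.17 = $4.25
Above 25 kWh: 34.36 × $0.18 = $6.1848
Bill = $10.43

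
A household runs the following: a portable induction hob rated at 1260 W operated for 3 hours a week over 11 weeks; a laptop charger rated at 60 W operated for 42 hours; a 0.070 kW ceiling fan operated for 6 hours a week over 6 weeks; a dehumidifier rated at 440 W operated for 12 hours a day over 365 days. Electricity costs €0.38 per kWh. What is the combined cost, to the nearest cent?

portable induction hob: Runtime = 3 h/week × 11 weeks = 33 h
portable induction hob: 1.26 kW × 33 h = 41.58 kWh
laptop charger: 0.06 kW × 42 h = 2.52 kWh
ceiling fan: Runtime = 6 h/week × 6 weeks = 36 h
ceiling fan: 0.07 kW × 36 h = 2.52 kWh
dehumidifier: Runtime = 12 h/day × 365 days = 4380 h
dehumidifier: 0.44 kW × 4380 h = 1927.2 kWh
Total energy = 1973.82 kWh
Cost = 1973.82 × €0.38 = €750.05

€750.05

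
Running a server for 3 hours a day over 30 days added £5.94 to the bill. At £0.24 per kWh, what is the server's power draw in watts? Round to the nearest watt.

Energy = £5.94 ÷ £0.24/kWh = 24.75 kWh
Runtime = 3 h/day × 30 days = 90 h
Power = 24.75 kWh ÷ 90 h = 0.275 kW = 275 W

275 W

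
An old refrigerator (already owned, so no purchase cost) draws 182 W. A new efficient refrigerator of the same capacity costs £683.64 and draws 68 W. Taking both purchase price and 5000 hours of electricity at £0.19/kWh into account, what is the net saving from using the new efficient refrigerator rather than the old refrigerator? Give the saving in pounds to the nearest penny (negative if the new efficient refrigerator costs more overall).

-£575.34

old refrigerator: £0.00 + (182/1000) kW × 5000 h × £0.19 = £0.00 + £172.9 = £172.9
new efficient refrigerator: £683.64 + (68/1000) kW × 5000 h × £0.19 = £683.64 + £64.6 = £748.24
Saving = £172.9 − £748.24 = −£575.34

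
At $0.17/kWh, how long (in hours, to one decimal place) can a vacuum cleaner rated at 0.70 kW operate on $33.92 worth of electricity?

285.0 h

Energy available = $33.92 ÷ $0.17/kWh = 199.5294 kWh
Hours = 199.5294 kWh ÷ 0.7 kW = 285.0 h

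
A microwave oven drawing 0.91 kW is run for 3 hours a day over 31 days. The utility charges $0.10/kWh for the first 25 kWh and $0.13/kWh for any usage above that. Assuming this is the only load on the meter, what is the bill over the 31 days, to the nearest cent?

$10.25

Runtime = 3 h/day × 31 days = 93 h
Energy = 0.91 kW × 93 h = 84.63 kWh
Tier 1 (0–25 kWh): 25 × $0.10 = $2.5
Above 25 kWh: 59.63 × $0.13 = $7.7519
Bill = $10.25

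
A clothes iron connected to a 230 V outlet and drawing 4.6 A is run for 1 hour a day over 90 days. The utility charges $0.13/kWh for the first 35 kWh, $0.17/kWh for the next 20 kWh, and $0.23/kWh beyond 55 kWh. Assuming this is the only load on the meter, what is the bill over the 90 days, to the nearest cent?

Power = 4.6 A × 230 V = 1058 W = 1.058 kW
Runtime = 1 h/day × 90 days = 90 h
Energy = 1.058 kW × 90 h = 95.22 kWh
Tier 1 (0–35 kWh): 35 × $0.13 = $4.55
Tier 2 (35–55 kWh): 20 × $0.17 = $3.4
Above 55 kWh: 40.22 × $0.23 = $9.2506
Bill = $17.20

$17.20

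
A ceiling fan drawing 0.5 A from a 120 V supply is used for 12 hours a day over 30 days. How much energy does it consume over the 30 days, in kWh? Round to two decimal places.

Power = 0.5 A × 120 V = 60 W = 0.06 kW
Runtime = 12 h/day × 30 days = 360 h
Energy = 0.06 kW × 360 h = 21.6 kWh

21.60 kWh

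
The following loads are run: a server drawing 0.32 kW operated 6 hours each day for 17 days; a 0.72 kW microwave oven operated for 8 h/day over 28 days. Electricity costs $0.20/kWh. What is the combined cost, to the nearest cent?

server: Runtime = 6 h/day × 17 days = 102 h
server: 0.32 kW × 102 h = 32.64 kWh
microwave oven: Runtime = 8 h/day × 28 days = 224 h
microwave oven: 0.72 kW × 224 h = 161.28 kWh
Total energy = 193.92 kWh
Cost = 193.92 × $0.20 = $38.78

$38.78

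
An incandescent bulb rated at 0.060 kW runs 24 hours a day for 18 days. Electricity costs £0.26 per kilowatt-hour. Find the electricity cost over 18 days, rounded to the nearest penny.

Runtime = 24 h × 18 = 432 h
Energy = 0.06 kW × 432 h = 25.92 kWh
Cost = 25.92 kWh × £0.26/kWh = £6.74

£6.74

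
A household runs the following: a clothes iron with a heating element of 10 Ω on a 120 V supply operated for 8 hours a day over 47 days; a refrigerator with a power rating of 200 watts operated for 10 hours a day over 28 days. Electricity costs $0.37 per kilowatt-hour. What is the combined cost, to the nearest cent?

clothes iron: Power = V²/R = 120²/10 = 1440 W = 1.44 kW
clothes iron: Runtime = 8 h/day × 47 days = 376 h
clothes iron: 1.44 kW × 376 h = 541.44 kWh
refrigerator: Runtime = 10 h/day × 28 days = 280 h
refrigerator: 0.2 kW × 280 h = 56 kWh
Total energy = 597.44 kWh
Cost = 597.44 × $0.37 = $221.05

$221.05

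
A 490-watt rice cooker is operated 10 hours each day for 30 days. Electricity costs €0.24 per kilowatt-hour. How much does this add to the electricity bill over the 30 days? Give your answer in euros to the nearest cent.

€35.28

Runtime = 10 h/day × 30 days = 300 h
Energy = 0.49 kW × 300 h = 147 kWh
Cost = 147 kWh × €0.24/kWh = €35.28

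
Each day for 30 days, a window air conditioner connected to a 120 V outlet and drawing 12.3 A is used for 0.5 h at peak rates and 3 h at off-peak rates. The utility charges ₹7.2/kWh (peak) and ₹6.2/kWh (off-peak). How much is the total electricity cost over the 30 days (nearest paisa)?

Power = 12.3 A × 120 V = 1476 W = 1.476 kW
Peak energy = 1.476 kW × 0.5 h × 30 = 22.14 kWh
Off-peak energy = 1.476 kW × 3 h × 30 = 132.84 kWh
Cost = 22.14 × ₹7.2 + 132.84 × ₹6.2 = ₹159.408 + ₹823.608 = ₹983.02

₹983.02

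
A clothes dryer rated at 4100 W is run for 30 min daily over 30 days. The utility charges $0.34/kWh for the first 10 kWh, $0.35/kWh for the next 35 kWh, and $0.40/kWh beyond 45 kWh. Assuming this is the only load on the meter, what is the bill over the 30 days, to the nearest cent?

$22.25

Runtime = 30 min × 30 = 900 min = 15 h
Energy = 4.1 kW × 15 h = 61.5 kWh
Tier 1 (0–10 kWh): 10 × $0.34 = $3.4
Tier 2 (10–45 kWh): 35 × $0.35 = $12.25
Above 45 kWh: 16.5 × $0.40 = $6.6
Bill = $22.25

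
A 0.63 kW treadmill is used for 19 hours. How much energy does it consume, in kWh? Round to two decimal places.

Energy = 0.63 kW × 19 h = 11.97 kWh

11.97 kWh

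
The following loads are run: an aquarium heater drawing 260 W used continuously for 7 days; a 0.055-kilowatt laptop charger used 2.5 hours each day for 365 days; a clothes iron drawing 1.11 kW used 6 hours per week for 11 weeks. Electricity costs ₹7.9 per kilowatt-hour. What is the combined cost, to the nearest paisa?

₹1320.31

aquarium heater: Runtime = 24 h × 7 = 168 h
aquarium heater: 0.26 kW × 168 h = 43.68 kWh
laptop charger: Runtime = 2.5 h/day × 365 days = 912.5 h
laptop charger: 0.055 kW × 912.5 h = 50.1875 kWh
clothes iron: Runtime = 6 h/week × 11 weeks = 66 h
clothes iron: 1.11 kW × 66 h = 73.26 kWh
Total energy = 167.1275 kWh
Cost = 167.1275 × ₹7.9 = ₹1320.31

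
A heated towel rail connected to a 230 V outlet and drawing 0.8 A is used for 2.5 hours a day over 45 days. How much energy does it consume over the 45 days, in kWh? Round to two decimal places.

20.70 kWh

Power = 0.8 A × 230 V = 184 W = 0.184 kW
Runtime = 2.5 h/day × 45 days = 112.5 h
Energy = 0.184 kW × 112.5 h = 20.7 kWh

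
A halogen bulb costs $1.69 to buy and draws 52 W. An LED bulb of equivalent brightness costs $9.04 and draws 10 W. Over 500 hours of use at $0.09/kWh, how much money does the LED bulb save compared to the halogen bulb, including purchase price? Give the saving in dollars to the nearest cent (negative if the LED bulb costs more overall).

-$5.46

halogen bulb: $1.69 + (52/1000) kW × 500 h × $0.09 = $1.69 + $2.34 = $4.03
LED bulb: $9.04 + (10/1000) kW × 500 h × $0.09 = $9.04 + $0.45 = $9.49
Saving = $4.03 − $9.49 = −$5.46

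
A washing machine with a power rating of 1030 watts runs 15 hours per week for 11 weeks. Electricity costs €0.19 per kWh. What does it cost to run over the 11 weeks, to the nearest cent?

€32.29

Runtime = 15 h/week × 11 weeks = 165 h
Energy = 1.03 kW × 165 h = 169.95 kWh
Cost = 169.95 kWh × €0.19/kWh = €32.29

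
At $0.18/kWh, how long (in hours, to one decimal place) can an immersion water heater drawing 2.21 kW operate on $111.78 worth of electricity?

Energy available = $111.78 ÷ $0.18/kWh = 621 kWh
Hours = 621 kWh ÷ 2.21 kW = 281.0 h

281.0 h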